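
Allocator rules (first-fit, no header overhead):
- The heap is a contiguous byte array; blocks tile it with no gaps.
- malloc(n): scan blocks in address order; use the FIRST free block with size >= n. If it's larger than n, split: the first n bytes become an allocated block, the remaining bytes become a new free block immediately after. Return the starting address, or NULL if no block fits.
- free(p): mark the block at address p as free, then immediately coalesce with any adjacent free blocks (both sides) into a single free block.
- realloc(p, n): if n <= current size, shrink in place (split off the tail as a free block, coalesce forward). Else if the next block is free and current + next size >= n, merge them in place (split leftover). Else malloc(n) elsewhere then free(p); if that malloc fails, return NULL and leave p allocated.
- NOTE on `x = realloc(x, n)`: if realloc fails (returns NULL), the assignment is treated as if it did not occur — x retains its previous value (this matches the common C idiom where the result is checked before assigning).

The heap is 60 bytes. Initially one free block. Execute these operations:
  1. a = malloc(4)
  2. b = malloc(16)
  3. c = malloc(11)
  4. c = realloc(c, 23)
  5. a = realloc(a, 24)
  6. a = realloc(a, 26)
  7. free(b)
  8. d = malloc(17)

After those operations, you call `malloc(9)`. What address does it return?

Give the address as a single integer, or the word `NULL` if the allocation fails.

Answer: 4

Derivation:
Op 1: a = malloc(4) -> a = 0; heap: [0-3 ALLOC][4-59 FREE]
Op 2: b = malloc(16) -> b = 4; heap: [0-3 ALLOC][4-19 ALLOC][20-59 FREE]
Op 3: c = malloc(11) -> c = 20; heap: [0-3 ALLOC][4-19 ALLOC][20-30 ALLOC][31-59 FREE]
Op 4: c = realloc(c, 23) -> c = 20; heap: [0-3 ALLOC][4-19 ALLOC][20-42 ALLOC][43-59 FREE]
Op 5: a = realloc(a, 24) -> NULL (a unchanged); heap: [0-3 ALLOC][4-19 ALLOC][20-42 ALLOC][43-59 FREE]
Op 6: a = realloc(a, 26) -> NULL (a unchanged); heap: [0-3 ALLOC][4-19 ALLOC][20-42 ALLOC][43-59 FREE]
Op 7: free(b) -> (freed b); heap: [0-3 ALLOC][4-19 FREE][20-42 ALLOC][43-59 FREE]
Op 8: d = malloc(17) -> d = 43; heap: [0-3 ALLOC][4-19 FREE][20-42 ALLOC][43-59 ALLOC]
malloc(9): first-fit scan over [0-3 ALLOC][4-19 FREE][20-42 ALLOC][43-59 ALLOC] -> 4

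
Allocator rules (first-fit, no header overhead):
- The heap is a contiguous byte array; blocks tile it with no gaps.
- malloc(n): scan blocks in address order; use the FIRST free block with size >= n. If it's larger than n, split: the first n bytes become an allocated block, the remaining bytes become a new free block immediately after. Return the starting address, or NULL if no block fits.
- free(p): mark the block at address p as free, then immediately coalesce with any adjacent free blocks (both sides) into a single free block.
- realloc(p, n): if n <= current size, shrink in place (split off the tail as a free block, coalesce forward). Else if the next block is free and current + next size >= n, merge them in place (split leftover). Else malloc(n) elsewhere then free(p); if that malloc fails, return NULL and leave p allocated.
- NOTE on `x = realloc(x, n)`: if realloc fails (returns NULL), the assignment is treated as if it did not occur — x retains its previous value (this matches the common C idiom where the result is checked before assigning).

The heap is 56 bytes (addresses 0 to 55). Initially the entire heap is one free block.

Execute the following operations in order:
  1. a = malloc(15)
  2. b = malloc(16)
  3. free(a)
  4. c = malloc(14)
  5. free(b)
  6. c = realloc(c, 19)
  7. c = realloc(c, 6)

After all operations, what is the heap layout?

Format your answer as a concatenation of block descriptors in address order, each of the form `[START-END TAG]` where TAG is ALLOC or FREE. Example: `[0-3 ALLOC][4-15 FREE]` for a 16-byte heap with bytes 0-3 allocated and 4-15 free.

Answer: [0-5 ALLOC][6-55 FREE]

Derivation:
Op 1: a = malloc(15) -> a = 0; heap: [0-14 ALLOC][15-55 FREE]
Op 2: b = malloc(16) -> b = 15; heap: [0-14 ALLOC][15-30 ALLOC][31-55 FREE]
Op 3: free(a) -> (freed a); heap: [0-14 FREE][15-30 ALLOC][31-55 FREE]
Op 4: c = malloc(14) -> c = 0; heap: [0-13 ALLOC][14-14 FREE][15-30 ALLOC][31-55 FREE]
Op 5: free(b) -> (freed b); heap: [0-13 ALLOC][14-55 FREE]
Op 6: c = realloc(c, 19) -> c = 0; heap: [0-18 ALLOC][19-55 FREE]
Op 7: c = realloc(c, 6) -> c = 0; heap: [0-5 ALLOC][6-55 FREE]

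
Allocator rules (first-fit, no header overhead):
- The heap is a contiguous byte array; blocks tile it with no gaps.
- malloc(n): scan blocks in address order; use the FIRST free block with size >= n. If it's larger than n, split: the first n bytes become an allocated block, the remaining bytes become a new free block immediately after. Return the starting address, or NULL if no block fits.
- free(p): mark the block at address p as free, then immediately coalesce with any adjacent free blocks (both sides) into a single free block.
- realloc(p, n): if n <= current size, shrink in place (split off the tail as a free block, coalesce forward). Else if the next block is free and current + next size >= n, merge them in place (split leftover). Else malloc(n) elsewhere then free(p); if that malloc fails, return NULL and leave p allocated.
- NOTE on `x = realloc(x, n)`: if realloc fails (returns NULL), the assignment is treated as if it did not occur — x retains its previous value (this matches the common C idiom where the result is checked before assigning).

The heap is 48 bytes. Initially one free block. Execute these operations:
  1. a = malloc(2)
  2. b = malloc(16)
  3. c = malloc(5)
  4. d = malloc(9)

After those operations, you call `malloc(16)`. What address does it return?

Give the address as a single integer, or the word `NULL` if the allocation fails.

Op 1: a = malloc(2) -> a = 0; heap: [0-1 ALLOC][2-47 FREE]
Op 2: b = malloc(16) -> b = 2; heap: [0-1 ALLOC][2-17 ALLOC][18-47 FREE]
Op 3: c = malloc(5) -> c = 18; heap: [0-1 ALLOC][2-17 ALLOC][18-22 ALLOC][23-47 FREE]
Op 4: d = malloc(9) -> d = 23; heap: [0-1 ALLOC][2-17 ALLOC][18-22 ALLOC][23-31 ALLOC][32-47 FREE]
malloc(16): first-fit scan over [0-1 ALLOC][2-17 ALLOC][18-22 ALLOC][23-31 ALLOC][32-47 FREE] -> 32

Answer: 32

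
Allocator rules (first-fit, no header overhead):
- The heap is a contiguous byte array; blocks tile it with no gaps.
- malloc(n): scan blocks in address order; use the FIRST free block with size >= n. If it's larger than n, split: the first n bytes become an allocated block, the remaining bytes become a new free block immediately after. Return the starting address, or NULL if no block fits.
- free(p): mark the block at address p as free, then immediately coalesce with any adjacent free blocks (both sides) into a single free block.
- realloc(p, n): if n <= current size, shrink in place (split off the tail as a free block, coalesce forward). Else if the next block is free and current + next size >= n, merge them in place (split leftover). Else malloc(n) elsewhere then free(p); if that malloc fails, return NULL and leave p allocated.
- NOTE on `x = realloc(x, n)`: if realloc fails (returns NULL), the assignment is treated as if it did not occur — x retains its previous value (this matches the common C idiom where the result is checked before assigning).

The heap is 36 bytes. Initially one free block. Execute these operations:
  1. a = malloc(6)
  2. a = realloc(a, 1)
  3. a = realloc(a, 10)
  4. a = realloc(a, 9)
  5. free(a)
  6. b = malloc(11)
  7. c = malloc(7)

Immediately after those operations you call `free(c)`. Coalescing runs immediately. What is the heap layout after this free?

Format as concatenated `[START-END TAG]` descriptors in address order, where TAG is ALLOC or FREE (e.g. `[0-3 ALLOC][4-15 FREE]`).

Answer: [0-10 ALLOC][11-35 FREE]

Derivation:
Op 1: a = malloc(6) -> a = 0; heap: [0-5 ALLOC][6-35 FREE]
Op 2: a = realloc(a, 1) -> a = 0; heap: [0-0 ALLOC][1-35 FREE]
Op 3: a = realloc(a, 10) -> a = 0; heap: [0-9 ALLOC][10-35 FREE]
Op 4: a = realloc(a, 9) -> a = 0; heap: [0-8 ALLOC][9-35 FREE]
Op 5: free(a) -> (freed a); heap: [0-35 FREE]
Op 6: b = malloc(11) -> b = 0; heap: [0-10 ALLOC][11-35 FREE]
Op 7: c = malloc(7) -> c = 11; heap: [0-10 ALLOC][11-17 ALLOC][18-35 FREE]
free(c): c = 11 -> block [11-17 ALLOC]; mark free, coalesce with adjacent free neighbors -> [0-10 ALLOC][11-35 FREE]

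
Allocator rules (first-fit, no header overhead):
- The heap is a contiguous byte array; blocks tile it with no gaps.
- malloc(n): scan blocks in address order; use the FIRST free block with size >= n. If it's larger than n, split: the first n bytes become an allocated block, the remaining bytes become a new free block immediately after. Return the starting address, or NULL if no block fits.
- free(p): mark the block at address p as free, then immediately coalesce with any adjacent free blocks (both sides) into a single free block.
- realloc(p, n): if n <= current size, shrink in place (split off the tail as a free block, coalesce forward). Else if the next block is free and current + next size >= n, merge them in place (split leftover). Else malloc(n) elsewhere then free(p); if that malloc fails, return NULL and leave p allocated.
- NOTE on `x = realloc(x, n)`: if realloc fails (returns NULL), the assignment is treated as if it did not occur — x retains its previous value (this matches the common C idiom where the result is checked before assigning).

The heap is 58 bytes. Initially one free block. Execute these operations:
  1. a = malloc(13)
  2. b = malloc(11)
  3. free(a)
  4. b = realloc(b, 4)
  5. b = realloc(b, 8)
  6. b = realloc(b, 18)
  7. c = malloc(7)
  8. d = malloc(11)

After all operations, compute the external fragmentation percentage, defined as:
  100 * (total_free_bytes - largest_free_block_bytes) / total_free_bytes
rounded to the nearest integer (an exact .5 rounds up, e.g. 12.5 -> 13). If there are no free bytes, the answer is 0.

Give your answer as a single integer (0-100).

Op 1: a = malloc(13) -> a = 0; heap: [0-12 ALLOC][13-57 FREE]
Op 2: b = malloc(11) -> b = 13; heap: [0-12 ALLOC][13-23 ALLOC][24-57 FREE]
Op 3: free(a) -> (freed a); heap: [0-12 FREE][13-23 ALLOC][24-57 FREE]
Op 4: b = realloc(b, 4) -> b = 13; heap: [0-12 FREE][13-16 ALLOC][17-57 FREE]
Op 5: b = realloc(b, 8) -> b = 13; heap: [0-12 FREE][13-20 ALLOC][21-57 FREE]
Op 6: b = realloc(b, 18) -> b = 13; heap: [0-12 FREE][13-30 ALLOC][31-57 FREE]
Op 7: c = malloc(7) -> c = 0; heap: [0-6 ALLOC][7-12 FREE][13-30 ALLOC][31-57 FREE]
Op 8: d = malloc(11) -> d = 31; heap: [0-6 ALLOC][7-12 FREE][13-30 ALLOC][31-41 ALLOC][42-57 FREE]
Free blocks: [6 16] total_free=22 largest=16 -> 100*(22-16)/22 = 600/22 ≈ 27.273 -> rounds to 27

Answer: 27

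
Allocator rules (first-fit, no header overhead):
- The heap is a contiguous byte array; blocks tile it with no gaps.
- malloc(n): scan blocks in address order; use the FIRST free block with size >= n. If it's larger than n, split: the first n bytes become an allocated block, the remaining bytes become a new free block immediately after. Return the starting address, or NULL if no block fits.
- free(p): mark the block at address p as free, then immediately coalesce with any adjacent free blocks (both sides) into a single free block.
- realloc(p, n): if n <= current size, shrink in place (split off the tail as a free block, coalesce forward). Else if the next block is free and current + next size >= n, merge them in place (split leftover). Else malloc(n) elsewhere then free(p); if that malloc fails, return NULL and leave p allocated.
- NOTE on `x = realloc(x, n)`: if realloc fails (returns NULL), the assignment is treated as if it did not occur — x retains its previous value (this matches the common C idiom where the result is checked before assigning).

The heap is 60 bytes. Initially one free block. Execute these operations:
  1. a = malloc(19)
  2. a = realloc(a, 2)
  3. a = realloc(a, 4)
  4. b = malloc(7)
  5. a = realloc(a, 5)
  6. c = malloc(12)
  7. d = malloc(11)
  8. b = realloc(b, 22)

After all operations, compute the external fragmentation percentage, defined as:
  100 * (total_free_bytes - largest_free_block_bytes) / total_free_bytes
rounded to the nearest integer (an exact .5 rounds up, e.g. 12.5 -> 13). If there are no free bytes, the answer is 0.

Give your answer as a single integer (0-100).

Op 1: a = malloc(19) -> a = 0; heap: [0-18 ALLOC][19-59 FREE]
Op 2: a = realloc(a, 2) -> a = 0; heap: [0-1 ALLOC][2-59 FREE]
Op 3: a = realloc(a, 4) -> a = 0; heap: [0-3 ALLOC][4-59 FREE]
Op 4: b = malloc(7) -> b = 4; heap: [0-3 ALLOC][4-10 ALLOC][11-59 FREE]
Op 5: a = realloc(a, 5) -> a = 11; heap: [0-3 FREE][4-10 ALLOC][11-15 ALLOC][16-59 FREE]
Op 6: c = malloc(12) -> c = 16; heap: [0-3 FREE][4-10 ALLOC][11-15 ALLOC][16-27 ALLOC][28-59 FREE]
Op 7: d = malloc(11) -> d = 28; heap: [0-3 FREE][4-10 ALLOC][11-15 ALLOC][16-27 ALLOC][28-38 ALLOC][39-59 FREE]
Op 8: b = realloc(b, 22) -> NULL (b unchanged); heap: [0-3 FREE][4-10 ALLOC][11-15 ALLOC][16-27 ALLOC][28-38 ALLOC][39-59 FREE]
Free blocks: [4 21] total_free=25 largest=21 -> 100*(25-21)/25 = 400/25 = 16

Answer: 16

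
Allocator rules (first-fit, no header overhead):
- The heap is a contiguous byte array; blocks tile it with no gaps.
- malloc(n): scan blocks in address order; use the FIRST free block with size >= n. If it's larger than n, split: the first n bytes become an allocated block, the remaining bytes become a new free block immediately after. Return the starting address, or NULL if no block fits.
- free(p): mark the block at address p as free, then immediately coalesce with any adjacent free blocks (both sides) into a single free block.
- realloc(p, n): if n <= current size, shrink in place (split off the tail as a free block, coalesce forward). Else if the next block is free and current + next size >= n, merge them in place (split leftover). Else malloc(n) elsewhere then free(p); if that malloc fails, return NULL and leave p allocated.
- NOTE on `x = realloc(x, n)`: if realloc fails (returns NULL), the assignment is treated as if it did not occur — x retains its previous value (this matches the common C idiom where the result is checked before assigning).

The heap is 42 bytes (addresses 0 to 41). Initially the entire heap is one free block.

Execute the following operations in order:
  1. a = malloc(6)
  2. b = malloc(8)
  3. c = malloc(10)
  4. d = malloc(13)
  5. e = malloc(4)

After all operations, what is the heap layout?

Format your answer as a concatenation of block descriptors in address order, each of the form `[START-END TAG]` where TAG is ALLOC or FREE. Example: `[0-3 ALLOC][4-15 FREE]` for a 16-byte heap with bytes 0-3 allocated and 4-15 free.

Answer: [0-5 ALLOC][6-13 ALLOC][14-23 ALLOC][24-36 ALLOC][37-40 ALLOC][41-41 FREE]

Derivation:
Op 1: a = malloc(6) -> a = 0; heap: [0-5 ALLOC][6-41 FREE]
Op 2: b = malloc(8) -> b = 6; heap: [0-5 ALLOC][6-13 ALLOC][14-41 FREE]
Op 3: c = malloc(10) -> c = 14; heap: [0-5 ALLOC][6-13 ALLOC][14-23 ALLOC][24-41 FREE]
Op 4: d = malloc(13) -> d = 24; heap: [0-5 ALLOC][6-13 ALLOC][14-23 ALLOC][24-36 ALLOC][37-41 FREE]
Op 5: e = malloc(4) -> e = 37; heap: [0-5 ALLOC][6-13 ALLOC][14-23 ALLOC][24-36 ALLOC][37-40 ALLOC][41-41 FREE]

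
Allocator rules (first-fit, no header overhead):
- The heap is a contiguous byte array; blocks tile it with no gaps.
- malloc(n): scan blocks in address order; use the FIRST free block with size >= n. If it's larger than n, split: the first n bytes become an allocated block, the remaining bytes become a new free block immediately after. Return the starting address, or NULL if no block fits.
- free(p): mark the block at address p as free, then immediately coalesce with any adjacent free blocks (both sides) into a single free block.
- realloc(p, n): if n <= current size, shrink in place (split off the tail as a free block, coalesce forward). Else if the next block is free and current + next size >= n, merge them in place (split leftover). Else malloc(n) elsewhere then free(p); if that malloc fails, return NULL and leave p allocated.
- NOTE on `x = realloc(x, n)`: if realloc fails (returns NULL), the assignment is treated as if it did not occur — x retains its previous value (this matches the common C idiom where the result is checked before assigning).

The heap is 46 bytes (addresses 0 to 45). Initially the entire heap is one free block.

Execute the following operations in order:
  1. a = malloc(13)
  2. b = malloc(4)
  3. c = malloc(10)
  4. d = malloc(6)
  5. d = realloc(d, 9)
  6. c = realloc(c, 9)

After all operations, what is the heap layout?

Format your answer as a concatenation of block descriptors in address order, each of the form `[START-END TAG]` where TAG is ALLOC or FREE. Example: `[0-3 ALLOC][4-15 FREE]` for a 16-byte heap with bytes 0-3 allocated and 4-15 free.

Answer: [0-12 ALLOC][13-16 ALLOC][17-25 ALLOC][26-26 FREE][27-35 ALLOC][36-45 FREE]

Derivation:
Op 1: a = malloc(13) -> a = 0; heap: [0-12 ALLOC][13-45 FREE]
Op 2: b = malloc(4) -> b = 13; heap: [0-12 ALLOC][13-16 ALLOC][17-45 FREE]
Op 3: c = malloc(10) -> c = 17; heap: [0-12 ALLOC][13-16 ALLOC][17-26 ALLOC][27-45 FREE]
Op 4: d = malloc(6) -> d = 27; heap: [0-12 ALLOC][13-16 ALLOC][17-26 ALLOC][27-32 ALLOC][33-45 FREE]
Op 5: d = realloc(d, 9) -> d = 27; heap: [0-12 ALLOC][13-16 ALLOC][17-26 ALLOC][27-35 ALLOC][36-45 FREE]
Op 6: c = realloc(c, 9) -> c = 17; heap: [0-12 ALLOC][13-16 ALLOC][17-25 ALLOC][26-26 FREE][27-35 ALLOC][36-45 FREE]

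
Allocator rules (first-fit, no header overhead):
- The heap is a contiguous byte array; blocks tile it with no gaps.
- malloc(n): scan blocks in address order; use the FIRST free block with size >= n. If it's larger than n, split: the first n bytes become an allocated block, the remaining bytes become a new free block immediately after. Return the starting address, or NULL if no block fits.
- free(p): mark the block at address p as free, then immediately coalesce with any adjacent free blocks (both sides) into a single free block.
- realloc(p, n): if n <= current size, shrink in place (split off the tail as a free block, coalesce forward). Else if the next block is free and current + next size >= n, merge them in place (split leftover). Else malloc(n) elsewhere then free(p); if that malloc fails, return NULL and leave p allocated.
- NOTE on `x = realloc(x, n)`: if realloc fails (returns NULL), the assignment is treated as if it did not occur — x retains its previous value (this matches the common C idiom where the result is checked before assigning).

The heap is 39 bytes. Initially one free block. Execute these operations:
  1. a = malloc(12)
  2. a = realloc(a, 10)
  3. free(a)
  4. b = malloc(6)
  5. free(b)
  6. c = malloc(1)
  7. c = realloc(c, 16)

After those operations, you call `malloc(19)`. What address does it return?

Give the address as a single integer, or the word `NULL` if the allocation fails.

Op 1: a = malloc(12) -> a = 0; heap: [0-11 ALLOC][12-38 FREE]
Op 2: a = realloc(a, 10) -> a = 0; heap: [0-9 ALLOC][10-38 FREE]
Op 3: free(a) -> (freed a); heap: [0-38 FREE]
Op 4: b = malloc(6) -> b = 0; heap: [0-5 ALLOC][6-38 FREE]
Op 5: free(b) -> (freed b); heap: [0-38 FREE]
Op 6: c = malloc(1) -> c = 0; heap: [0-0 ALLOC][1-38 FREE]
Op 7: c = realloc(c, 16) -> c = 0; heap: [0-15 ALLOC][16-38 FREE]
malloc(19): first-fit scan over [0-15 ALLOC][16-38 FREE] -> 16

Answer: 16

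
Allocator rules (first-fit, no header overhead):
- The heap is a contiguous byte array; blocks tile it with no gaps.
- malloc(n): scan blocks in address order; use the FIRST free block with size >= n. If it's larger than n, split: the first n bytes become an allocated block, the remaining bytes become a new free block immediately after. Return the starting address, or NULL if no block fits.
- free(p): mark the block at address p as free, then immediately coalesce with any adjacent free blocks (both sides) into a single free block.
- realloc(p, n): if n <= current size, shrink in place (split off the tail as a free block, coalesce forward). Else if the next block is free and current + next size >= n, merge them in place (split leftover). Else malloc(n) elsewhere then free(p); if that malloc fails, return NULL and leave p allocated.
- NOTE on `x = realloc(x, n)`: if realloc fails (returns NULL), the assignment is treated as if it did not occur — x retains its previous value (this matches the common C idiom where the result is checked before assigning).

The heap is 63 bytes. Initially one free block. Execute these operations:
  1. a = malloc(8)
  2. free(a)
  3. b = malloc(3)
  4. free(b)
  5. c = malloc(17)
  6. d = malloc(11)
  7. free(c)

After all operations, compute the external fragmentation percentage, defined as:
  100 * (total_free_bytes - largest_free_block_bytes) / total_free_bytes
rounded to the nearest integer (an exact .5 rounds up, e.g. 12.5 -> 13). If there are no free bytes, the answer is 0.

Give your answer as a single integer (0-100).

Answer: 33

Derivation:
Op 1: a = malloc(8) -> a = 0; heap: [0-7 ALLOC][8-62 FREE]
Op 2: free(a) -> (freed a); heap: [0-62 FREE]
Op 3: b = malloc(3) -> b = 0; heap: [0-2 ALLOC][3-62 FREE]
Op 4: free(b) -> (freed b); heap: [0-62 FREE]
Op 5: c = malloc(17) -> c = 0; heap: [0-16 ALLOC][17-62 FREE]
Op 6: d = malloc(11) -> d = 17; heap: [0-16 ALLOC][17-27 ALLOC][28-62 FREE]
Op 7: free(c) -> (freed c); heap: [0-16 FREE][17-27 ALLOC][28-62 FREE]
Free blocks: [17 35] total_free=52 largest=35 -> 100*(52-35)/52 = 1700/52 ≈ 32.692 -> rounds to 33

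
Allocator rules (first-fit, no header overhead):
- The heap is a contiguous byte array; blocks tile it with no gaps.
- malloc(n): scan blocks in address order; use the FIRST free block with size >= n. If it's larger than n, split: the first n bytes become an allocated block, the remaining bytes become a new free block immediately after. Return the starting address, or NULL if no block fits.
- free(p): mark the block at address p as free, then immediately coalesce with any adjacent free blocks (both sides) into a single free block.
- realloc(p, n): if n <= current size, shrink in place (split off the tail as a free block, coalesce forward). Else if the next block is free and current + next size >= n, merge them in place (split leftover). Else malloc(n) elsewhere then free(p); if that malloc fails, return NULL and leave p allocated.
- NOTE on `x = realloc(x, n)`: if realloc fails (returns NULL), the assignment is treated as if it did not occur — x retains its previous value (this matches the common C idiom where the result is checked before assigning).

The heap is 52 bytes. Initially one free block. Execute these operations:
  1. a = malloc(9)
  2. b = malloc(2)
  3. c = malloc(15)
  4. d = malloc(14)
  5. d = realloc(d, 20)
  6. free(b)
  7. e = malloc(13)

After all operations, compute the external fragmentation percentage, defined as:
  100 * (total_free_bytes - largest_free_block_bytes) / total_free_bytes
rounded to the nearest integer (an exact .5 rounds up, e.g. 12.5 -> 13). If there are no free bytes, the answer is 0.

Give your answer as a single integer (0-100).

Op 1: a = malloc(9) -> a = 0; heap: [0-8 ALLOC][9-51 FREE]
Op 2: b = malloc(2) -> b = 9; heap: [0-8 ALLOC][9-10 ALLOC][11-51 FREE]
Op 3: c = malloc(15) -> c = 11; heap: [0-8 ALLOC][9-10 ALLOC][11-25 ALLOC][26-51 FREE]
Op 4: d = malloc(14) -> d = 26; heap: [0-8 ALLOC][9-10 ALLOC][11-25 ALLOC][26-39 ALLOC][40-51 FREE]
Op 5: d = realloc(d, 20) -> d = 26; heap: [0-8 ALLOC][9-10 ALLOC][11-25 ALLOC][26-45 ALLOC][46-51 FREE]
Op 6: free(b) -> (freed b); heap: [0-8 ALLOC][9-10 FREE][11-25 ALLOC][26-45 ALLOC][46-51 FREE]
Op 7: e = malloc(13) -> e = NULL; heap: [0-8 ALLOC][9-10 FREE][11-25 ALLOC][26-45 ALLOC][46-51 FREE]
Free blocks: [2 6] total_free=8 largest=6 -> 100*(8-6)/8 = 200/8 = 25

Answer: 25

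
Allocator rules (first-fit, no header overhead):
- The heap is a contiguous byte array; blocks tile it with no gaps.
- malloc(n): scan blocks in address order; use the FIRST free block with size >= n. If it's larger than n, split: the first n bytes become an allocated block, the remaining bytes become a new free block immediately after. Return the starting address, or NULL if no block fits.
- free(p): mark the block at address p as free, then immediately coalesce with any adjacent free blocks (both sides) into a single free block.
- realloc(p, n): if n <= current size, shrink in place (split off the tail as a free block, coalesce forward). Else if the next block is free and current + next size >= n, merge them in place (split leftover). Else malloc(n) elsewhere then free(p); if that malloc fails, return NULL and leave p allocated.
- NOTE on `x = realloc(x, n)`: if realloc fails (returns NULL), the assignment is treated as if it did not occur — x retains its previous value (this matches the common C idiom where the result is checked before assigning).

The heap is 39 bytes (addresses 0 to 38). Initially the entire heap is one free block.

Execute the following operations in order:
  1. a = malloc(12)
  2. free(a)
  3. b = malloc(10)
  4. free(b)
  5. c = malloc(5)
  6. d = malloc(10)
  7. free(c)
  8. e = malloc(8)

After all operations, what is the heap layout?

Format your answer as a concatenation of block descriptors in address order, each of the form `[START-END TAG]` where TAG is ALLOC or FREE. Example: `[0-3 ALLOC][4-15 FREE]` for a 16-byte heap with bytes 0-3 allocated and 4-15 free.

Op 1: a = malloc(12) -> a = 0; heap: [0-11 ALLOC][12-38 FREE]
Op 2: free(a) -> (freed a); heap: [0-38 FREE]
Op 3: b = malloc(10) -> b = 0; heap: [0-9 ALLOC][10-38 FREE]
Op 4: free(b) -> (freed b); heap: [0-38 FREE]
Op 5: c = malloc(5) -> c = 0; heap: [0-4 ALLOC][5-38 FREE]
Op 6: d = malloc(10) -> d = 5; heap: [0-4 ALLOC][5-14 ALLOC][15-38 FREE]
Op 7: free(c) -> (freed c); heap: [0-4 FREE][5-14 ALLOC][15-38 FREE]
Op 8: e = malloc(8) -> e = 15; heap: [0-4 FREE][5-14 ALLOC][15-22 ALLOC][23-38 FREE]

Answer: [0-4 FREE][5-14 ALLOC][15-22 ALLOC][23-38 FREE]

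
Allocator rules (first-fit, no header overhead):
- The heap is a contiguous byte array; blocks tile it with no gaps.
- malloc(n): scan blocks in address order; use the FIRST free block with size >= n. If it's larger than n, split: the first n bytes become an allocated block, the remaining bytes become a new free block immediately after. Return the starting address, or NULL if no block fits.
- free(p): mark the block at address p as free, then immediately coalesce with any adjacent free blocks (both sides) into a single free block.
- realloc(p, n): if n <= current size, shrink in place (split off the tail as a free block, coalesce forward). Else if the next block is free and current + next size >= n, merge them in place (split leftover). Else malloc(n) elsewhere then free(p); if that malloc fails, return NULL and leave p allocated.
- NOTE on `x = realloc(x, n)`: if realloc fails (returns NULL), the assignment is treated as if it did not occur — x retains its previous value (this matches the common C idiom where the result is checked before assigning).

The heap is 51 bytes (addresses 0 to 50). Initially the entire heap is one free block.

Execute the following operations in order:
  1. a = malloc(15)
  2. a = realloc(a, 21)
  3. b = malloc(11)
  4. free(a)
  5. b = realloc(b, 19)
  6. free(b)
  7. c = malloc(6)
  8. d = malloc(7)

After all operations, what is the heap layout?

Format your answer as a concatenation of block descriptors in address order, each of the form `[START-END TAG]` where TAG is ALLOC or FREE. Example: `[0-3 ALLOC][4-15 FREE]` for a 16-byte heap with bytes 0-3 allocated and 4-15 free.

Op 1: a = malloc(15) -> a = 0; heap: [0-14 ALLOC][15-50 FREE]
Op 2: a = realloc(a, 21) -> a = 0; heap: [0-20 ALLOC][21-50 FREE]
Op 3: b = malloc(11) -> b = 21; heap: [0-20 ALLOC][21-31 ALLOC][32-50 FREE]
Op 4: free(a) -> (freed a); heap: [0-20 FREE][21-31 ALLOC][32-50 FREE]
Op 5: b = realloc(b, 19) -> b = 21; heap: [0-20 FREE][21-39 ALLOC][40-50 FREE]
Op 6: free(b) -> (freed b); heap: [0-50 FREE]
Op 7: c = malloc(6) -> c = 0; heap: [0-5 ALLOC][6-50 FREE]
Op 8: d = malloc(7) -> d = 6; heap: [0-5 ALLOC][6-12 ALLOC][13-50 FREE]

Answer: [0-5 ALLOC][6-12 ALLOC][13-50 FREE]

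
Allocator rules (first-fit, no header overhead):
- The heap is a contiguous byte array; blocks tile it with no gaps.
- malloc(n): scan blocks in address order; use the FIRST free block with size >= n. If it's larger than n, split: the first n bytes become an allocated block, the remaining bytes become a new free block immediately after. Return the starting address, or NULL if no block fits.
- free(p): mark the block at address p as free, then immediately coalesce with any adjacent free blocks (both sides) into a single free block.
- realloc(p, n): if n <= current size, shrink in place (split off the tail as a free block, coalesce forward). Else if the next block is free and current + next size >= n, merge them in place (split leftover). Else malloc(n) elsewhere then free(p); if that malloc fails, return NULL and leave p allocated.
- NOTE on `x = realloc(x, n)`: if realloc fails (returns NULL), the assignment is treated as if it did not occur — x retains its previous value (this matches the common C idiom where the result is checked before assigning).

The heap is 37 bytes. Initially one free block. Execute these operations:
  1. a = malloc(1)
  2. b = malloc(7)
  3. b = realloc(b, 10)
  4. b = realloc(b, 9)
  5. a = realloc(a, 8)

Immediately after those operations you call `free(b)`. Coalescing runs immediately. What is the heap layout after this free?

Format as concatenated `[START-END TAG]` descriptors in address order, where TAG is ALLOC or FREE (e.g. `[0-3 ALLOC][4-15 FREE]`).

Op 1: a = malloc(1) -> a = 0; heap: [0-0 ALLOC][1-36 FREE]
Op 2: b = malloc(7) -> b = 1; heap: [0-0 ALLOC][1-7 ALLOC][8-36 FREE]
Op 3: b = realloc(b, 10) -> b = 1; heap: [0-0 ALLOC][1-10 ALLOC][11-36 FREE]
Op 4: b = realloc(b, 9) -> b = 1; heap: [0-0 ALLOC][1-9 ALLOC][10-36 FREE]
Op 5: a = realloc(a, 8) -> a = 10; heap: [0-0 FREE][1-9 ALLOC][10-17 ALLOC][18-36 FREE]
free(b): b = 1 -> block [1-9 ALLOC]; mark free, coalesce with adjacent free neighbors -> [0-9 FREE][10-17 ALLOC][18-36 FREE]

Answer: [0-9 FREE][10-17 ALLOC][18-36 FREE]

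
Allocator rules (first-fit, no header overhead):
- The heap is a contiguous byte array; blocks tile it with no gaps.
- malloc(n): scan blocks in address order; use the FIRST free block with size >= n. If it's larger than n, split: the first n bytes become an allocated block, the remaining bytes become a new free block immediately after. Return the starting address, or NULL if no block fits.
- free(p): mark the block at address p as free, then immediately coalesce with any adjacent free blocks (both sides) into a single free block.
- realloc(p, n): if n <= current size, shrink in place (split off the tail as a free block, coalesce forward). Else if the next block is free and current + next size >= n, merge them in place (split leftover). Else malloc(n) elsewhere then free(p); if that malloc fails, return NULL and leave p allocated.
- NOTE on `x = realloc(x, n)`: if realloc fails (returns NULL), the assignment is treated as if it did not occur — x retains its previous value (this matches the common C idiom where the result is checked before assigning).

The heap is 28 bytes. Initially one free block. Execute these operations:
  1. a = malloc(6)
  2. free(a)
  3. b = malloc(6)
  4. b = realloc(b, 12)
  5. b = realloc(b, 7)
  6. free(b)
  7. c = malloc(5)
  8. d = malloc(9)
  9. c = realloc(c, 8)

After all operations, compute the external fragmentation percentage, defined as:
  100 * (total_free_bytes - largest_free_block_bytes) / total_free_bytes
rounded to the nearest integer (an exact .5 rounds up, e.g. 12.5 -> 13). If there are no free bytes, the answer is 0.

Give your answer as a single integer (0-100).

Answer: 45

Derivation:
Op 1: a = malloc(6) -> a = 0; heap: [0-5 ALLOC][6-27 FREE]
Op 2: free(a) -> (freed a); heap: [0-27 FREE]
Op 3: b = malloc(6) -> b = 0; heap: [0-5 ALLOC][6-27 FREE]
Op 4: b = realloc(b, 12) -> b = 0; heap: [0-11 ALLOC][12-27 FREE]
Op 5: b = realloc(b, 7) -> b = 0; heap: [0-6 ALLOC][7-27 FREE]
Op 6: free(b) -> (freed b); heap: [0-27 FREE]
Op 7: c = malloc(5) -> c = 0; heap: [0-4 ALLOC][5-27 FREE]
Op 8: d = malloc(9) -> d = 5; heap: [0-4 ALLOC][5-13 ALLOC][14-27 FREE]
Op 9: c = realloc(c, 8) -> c = 14; heap: [0-4 FREE][5-13 ALLOC][14-21 ALLOC][22-27 FREE]
Free blocks: [5 6] total_free=11 largest=6 -> 100*(11-6)/11 = 500/11 ≈ 45.455 -> rounds to 45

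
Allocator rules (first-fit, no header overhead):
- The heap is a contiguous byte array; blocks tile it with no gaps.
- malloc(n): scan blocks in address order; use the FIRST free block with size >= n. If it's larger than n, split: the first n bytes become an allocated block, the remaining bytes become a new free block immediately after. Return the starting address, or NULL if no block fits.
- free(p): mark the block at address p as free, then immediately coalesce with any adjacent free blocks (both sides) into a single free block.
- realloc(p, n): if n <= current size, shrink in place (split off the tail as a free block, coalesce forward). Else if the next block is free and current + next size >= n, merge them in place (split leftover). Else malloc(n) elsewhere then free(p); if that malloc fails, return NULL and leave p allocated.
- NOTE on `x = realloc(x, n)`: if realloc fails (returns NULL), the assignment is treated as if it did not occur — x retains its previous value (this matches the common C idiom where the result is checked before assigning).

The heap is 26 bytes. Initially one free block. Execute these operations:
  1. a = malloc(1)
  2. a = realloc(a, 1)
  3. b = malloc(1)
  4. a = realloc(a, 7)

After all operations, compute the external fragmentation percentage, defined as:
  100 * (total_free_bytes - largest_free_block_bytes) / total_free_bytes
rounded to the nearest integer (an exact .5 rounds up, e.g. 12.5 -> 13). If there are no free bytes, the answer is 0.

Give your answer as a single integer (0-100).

Answer: 6

Derivation:
Op 1: a = malloc(1) -> a = 0; heap: [0-0 ALLOC][1-25 FREE]
Op 2: a = realloc(a, 1) -> a = 0; heap: [0-0 ALLOC][1-25 FREE]
Op 3: b = malloc(1) -> b = 1; heap: [0-0 ALLOC][1-1 ALLOC][2-25 FREE]
Op 4: a = realloc(a, 7) -> a = 2; heap: [0-0 FREE][1-1 ALLOC][2-8 ALLOC][9-25 FREE]
Free blocks: [1 17] total_free=18 largest=17 -> 100*(18-17)/18 = 100/18 ≈ 5.556 -> rounds to 6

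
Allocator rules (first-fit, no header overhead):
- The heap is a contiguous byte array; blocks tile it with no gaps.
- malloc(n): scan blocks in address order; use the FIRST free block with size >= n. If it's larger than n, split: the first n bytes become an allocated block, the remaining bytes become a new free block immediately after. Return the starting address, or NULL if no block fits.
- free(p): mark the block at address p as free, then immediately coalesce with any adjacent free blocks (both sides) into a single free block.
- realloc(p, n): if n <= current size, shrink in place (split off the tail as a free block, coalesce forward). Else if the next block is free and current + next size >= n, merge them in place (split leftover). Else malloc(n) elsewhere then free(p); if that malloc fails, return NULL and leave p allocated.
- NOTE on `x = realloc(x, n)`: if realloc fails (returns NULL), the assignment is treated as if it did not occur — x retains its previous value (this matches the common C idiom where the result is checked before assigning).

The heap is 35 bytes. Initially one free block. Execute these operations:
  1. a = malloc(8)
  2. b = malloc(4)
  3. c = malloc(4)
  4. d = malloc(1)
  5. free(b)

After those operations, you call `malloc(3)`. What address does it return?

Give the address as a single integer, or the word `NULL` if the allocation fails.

Answer: 8

Derivation:
Op 1: a = malloc(8) -> a = 0; heap: [0-7 ALLOC][8-34 FREE]
Op 2: b = malloc(4) -> b = 8; heap: [0-7 ALLOC][8-11 ALLOC][12-34 FREE]
Op 3: c = malloc(4) -> c = 12; heap: [0-7 ALLOC][8-11 ALLOC][12-15 ALLOC][16-34 FREE]
Op 4: d = malloc(1) -> d = 16; heap: [0-7 ALLOC][8-11 ALLOC][12-15 ALLOC][16-16 ALLOC][17-34 FREE]
Op 5: free(b) -> (freed b); heap: [0-7 ALLOC][8-11 FREE][12-15 ALLOC][16-16 ALLOC][17-34 FREE]
malloc(3): first-fit scan over [0-7 ALLOC][8-11 FREE][12-15 ALLOC][16-16 ALLOC][17-34 FREE] -> 8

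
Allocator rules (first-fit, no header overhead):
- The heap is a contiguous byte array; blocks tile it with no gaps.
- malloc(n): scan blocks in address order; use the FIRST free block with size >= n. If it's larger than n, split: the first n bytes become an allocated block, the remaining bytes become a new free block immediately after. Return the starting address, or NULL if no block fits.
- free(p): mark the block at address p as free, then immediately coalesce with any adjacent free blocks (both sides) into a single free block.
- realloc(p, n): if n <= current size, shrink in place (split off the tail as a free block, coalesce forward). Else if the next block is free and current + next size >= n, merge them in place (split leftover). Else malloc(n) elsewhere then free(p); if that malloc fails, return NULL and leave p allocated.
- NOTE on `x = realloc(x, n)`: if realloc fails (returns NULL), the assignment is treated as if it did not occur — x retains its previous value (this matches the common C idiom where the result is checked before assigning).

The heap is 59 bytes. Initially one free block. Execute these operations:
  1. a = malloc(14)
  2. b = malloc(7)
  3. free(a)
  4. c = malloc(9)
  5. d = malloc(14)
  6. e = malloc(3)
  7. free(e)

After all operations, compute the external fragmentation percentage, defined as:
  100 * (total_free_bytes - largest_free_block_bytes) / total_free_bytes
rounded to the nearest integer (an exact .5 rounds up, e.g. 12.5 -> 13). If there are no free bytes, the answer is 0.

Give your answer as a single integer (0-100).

Answer: 17

Derivation:
Op 1: a = malloc(14) -> a = 0; heap: [0-13 ALLOC][14-58 FREE]
Op 2: b = malloc(7) -> b = 14; heap: [0-13 ALLOC][14-20 ALLOC][21-58 FREE]
Op 3: free(a) -> (freed a); heap: [0-13 FREE][14-20 ALLOC][21-58 FREE]
Op 4: c = malloc(9) -> c = 0; heap: [0-8 ALLOC][9-13 FREE][14-20 ALLOC][21-58 FREE]
Op 5: d = malloc(14) -> d = 21; heap: [0-8 ALLOC][9-13 FREE][14-20 ALLOC][21-34 ALLOC][35-58 FREE]
Op 6: e = malloc(3) -> e = 9; heap: [0-8 ALLOC][9-11 ALLOC][12-13 FREE][14-20 ALLOC][21-34 ALLOC][35-58 FREE]
Op 7: free(e) -> (freed e); heap: [0-8 ALLOC][9-13 FREE][14-20 ALLOC][21-34 ALLOC][35-58 FREE]
Free blocks: [5 24] total_free=29 largest=24 -> 100*(29-24)/29 = 500/29 ≈ 17.241 -> rounds to 17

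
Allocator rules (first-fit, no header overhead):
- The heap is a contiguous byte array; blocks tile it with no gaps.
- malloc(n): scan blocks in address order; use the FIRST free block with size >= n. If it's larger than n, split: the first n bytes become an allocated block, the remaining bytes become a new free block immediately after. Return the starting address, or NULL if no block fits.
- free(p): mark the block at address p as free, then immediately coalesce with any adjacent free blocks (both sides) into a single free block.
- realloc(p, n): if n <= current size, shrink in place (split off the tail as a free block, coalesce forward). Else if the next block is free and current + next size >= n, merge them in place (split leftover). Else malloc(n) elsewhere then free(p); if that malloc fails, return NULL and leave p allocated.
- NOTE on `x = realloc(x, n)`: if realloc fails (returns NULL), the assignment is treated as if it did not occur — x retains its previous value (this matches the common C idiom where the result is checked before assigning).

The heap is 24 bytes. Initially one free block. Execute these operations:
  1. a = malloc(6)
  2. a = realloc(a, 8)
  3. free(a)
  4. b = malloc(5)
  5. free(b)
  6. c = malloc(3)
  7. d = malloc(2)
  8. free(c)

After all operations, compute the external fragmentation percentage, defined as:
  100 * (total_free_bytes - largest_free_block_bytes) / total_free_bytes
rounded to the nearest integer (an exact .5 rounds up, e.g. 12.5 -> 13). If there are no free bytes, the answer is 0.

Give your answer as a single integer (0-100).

Answer: 14

Derivation:
Op 1: a = malloc(6) -> a = 0; heap: [0-5 ALLOC][6-23 FREE]
Op 2: a = realloc(a, 8) -> a = 0; heap: [0-7 ALLOC][8-23 FREE]
Op 3: free(a) -> (freed a); heap: [0-23 FREE]
Op 4: b = malloc(5) -> b = 0; heap: [0-4 ALLOC][5-23 FREE]
Op 5: free(b) -> (freed b); heap: [0-23 FREE]
Op 6: c = malloc(3) -> c = 0; heap: [0-2 ALLOC][3-23 FREE]
Op 7: d = malloc(2) -> d = 3; heap: [0-2 ALLOC][3-4 ALLOC][5-23 FREE]
Op 8: free(c) -> (freed c); heap: [0-2 FREE][3-4 ALLOC][5-23 FREE]
Free blocks: [3 19] total_free=22 largest=19 -> 100*(22-19)/22 = 300/22 ≈ 13.636 -> rounds to 14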